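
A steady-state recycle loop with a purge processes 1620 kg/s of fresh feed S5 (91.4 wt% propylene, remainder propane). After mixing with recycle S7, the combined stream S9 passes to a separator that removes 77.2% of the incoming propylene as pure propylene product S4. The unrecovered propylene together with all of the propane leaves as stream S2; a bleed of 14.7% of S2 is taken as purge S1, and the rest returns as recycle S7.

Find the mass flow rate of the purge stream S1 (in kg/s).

propane enters only via S5 and leaves only via the purge: 1620×0.086 = 0.147×(propane in S2), and the separator passes all propane, so propane in S9 = propane in S2 = 947.76 kg/s.
propylene in S9: m_A = 1620×0.914 + (1−0.147)·(1−0.772)·m_A, so m_A = 1480.7/0.8055 = 1838.2 kg/s.
S2 = (1−0.772)×1838.2 + 947.76 = 1366.9 kg/s.
Purge S1 = 0.147×1366.9 = 200.93 kg/s.

200.9 kg/s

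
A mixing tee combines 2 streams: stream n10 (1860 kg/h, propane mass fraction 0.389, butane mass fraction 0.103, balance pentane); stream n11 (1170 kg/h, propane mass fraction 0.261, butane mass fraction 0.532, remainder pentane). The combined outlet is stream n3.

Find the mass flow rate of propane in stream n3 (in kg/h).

propane out = propane in = 1860×0.389 + 1170×0.261 = 1028.9 kg/h.

1029 kg/h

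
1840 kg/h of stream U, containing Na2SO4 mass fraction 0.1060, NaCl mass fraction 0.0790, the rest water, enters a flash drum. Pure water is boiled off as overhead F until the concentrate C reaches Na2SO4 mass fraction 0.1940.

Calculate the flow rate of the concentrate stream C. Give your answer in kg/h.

Na2SO4 is conserved: 1840×0.106 = 195.04 kg/h all reports to the concentrate.
Concentrate = 195.04/(target fraction) = 1005.4 kg/h.

1005 kg/h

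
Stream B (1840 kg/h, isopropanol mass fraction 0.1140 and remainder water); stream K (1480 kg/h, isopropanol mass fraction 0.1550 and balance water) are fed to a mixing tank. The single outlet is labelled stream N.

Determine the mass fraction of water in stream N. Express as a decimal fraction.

Total flow out = 1840 + 1480 = 3320 kg/h.
water in = 1840×0.886 + 1480×0.845 = 2880.8 kg/h.
water mass fraction in N = 2880.8/3320 = 0.8677.

0.8677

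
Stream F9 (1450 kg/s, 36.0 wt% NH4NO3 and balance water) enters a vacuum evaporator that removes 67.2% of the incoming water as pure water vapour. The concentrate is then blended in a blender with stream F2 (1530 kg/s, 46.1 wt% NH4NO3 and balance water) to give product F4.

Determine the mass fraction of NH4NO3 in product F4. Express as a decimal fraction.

0.521

Vapour removed = 0.672×0.640×1450 = 623.62 kg/s; concentrate = 826.38 kg/s.
NH4NO3 reaching the mixer = 522 (from concentrate) + 1530×0.461 = 1227.3 kg/s.
Product flow = 826.38 + 1530 = 2356.4 kg/s; NH4NO3 fraction = 0.521.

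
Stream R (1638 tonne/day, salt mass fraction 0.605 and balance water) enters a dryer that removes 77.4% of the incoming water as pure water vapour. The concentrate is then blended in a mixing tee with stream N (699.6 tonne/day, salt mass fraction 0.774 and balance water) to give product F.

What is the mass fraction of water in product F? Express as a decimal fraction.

Vapour removed = 0.774×0.395×1638 = 500.79 tonne/day; concentrate = 1137.2 tonne/day.
water reaching the mixer = 146.22 (from concentrate) + 699.6×0.226 = 304.33 tonne/day.
Product flow = 1137.2 + 699.6 = 1836.8 tonne/day; water fraction = 0.166.

0.166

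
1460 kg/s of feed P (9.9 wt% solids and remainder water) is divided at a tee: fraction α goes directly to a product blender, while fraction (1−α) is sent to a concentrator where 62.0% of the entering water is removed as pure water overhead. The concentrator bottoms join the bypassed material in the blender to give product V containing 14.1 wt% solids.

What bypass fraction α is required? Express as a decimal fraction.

All 1460×0.099 = 144.54 kg/s of solids reaches V, so V = 144.54/0.141 = 1025.1 kg/s and vapour = 434.89 kg/s.
The evaporator receives (1−α)·1460 of feed at 0.901 water and removes 0.620 of that water:
0.620×0.901×(1−α)×1460 = 434.89
(1−α) = 434.89/815.59 = 0.5332;  α = 0.4668.

0.467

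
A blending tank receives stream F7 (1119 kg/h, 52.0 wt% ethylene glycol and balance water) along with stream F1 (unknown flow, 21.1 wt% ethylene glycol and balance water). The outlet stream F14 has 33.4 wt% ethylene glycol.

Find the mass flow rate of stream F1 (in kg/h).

1692 kg/h

Let F1 be the unknown flow. Total out = 1119 + F1.
ethylene glycol balance: 581.88 + 0.211·F1 = 0.334·(1119 + F1)
(0.211 − 0.334)·F1 = 0.334×1119 − 581.88 = -208.13
F1 = -208.13 / -0.123 = 1692.1 kg/h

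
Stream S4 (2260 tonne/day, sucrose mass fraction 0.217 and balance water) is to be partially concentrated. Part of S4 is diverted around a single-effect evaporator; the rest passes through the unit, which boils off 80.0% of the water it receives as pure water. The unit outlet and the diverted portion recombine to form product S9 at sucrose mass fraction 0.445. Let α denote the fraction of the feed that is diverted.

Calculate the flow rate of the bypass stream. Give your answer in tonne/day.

All 2260×0.217 = 490.42 tonne/day of sucrose reaches S9, so S9 = 490.42/0.445 = 1102.1 tonne/day and vapour = 1157.9 tonne/day.
The evaporator receives (1−α)·2260 of feed at 0.783 water and removes 0.800 of that water:
0.800×0.783×(1−α)×2260 = 1157.9
(1−α) = 1157.9/1415.7 = 0.8179;  α = 0.1821.
Bypass flow = 0.1821×2260 = 411.45 tonne/day.

411.4 tonne/day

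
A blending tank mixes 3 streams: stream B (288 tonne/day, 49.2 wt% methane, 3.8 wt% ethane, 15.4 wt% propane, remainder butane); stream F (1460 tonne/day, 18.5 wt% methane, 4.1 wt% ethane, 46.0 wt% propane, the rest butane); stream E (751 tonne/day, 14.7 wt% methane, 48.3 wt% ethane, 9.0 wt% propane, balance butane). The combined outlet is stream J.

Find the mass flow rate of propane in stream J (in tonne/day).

783.5 tonne/day

propane out = propane in = 288×0.154 + 1460×0.460 + 751×0.090 = 783.54 tonne/day.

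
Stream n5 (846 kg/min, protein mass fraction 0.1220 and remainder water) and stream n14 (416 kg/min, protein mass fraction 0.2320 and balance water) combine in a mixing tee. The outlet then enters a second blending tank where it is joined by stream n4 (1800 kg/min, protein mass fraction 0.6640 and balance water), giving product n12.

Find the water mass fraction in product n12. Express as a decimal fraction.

Overall, product flow = 3062 kg/min.
water in = 846×0.878 + 416×0.768 + 1800×0.336 = 1667.1 kg/min.
water fraction in n12 = 0.5444.

0.5444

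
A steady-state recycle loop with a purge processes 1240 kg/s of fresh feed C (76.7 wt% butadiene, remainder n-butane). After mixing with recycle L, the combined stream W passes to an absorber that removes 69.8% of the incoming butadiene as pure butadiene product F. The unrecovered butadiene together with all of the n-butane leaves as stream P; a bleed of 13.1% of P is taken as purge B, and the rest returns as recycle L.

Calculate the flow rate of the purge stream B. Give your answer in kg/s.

n-butane enters only via C and leaves only via the purge: 1240×0.233 = 0.131×(n-butane in P), and the absorber passes all n-butane, so n-butane in W = n-butane in P = 2205.5 kg/s.
butadiene in W: m_A = 1240×0.767 + (1−0.131)·(1−0.698)·m_A, so m_A = 951.08/0.7376 = 1289.5 kg/s.
P = (1−0.698)×1289.5 + 2205.5 = 2594.9 kg/s.
Purge B = 0.131×2594.9 = 339.93 kg/s.

339.9 kg/s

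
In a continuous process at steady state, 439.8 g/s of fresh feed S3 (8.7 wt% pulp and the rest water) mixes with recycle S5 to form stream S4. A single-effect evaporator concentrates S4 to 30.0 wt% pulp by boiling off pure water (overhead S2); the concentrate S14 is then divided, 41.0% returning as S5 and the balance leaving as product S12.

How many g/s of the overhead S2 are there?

312.3 g/s

Overall pulp balance (none leaves overhead): pulp in fresh feed = pulp in product, i.e. 439.8×0.087 = (1−0.410)·S14·0.300.
S14 = 38.263/(0.300×0.590) = 216.17 g/s.
Recycle S5 = 0.410×216.17 = 88.631 g/s.
Combined feed S4 = 439.8 + 88.631 = 528.43 g/s.
Overhead S2 = S4 − S14 = 528.43 − 216.17 = 312.26 g/s.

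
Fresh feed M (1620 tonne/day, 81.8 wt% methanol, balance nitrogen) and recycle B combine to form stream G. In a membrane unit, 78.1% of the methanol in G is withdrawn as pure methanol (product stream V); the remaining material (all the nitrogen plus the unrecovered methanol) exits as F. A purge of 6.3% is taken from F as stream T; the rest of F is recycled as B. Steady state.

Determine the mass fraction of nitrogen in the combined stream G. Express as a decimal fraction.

0.737

nitrogen enters only via M and leaves only via the purge: 1620×0.182 = 0.063×(nitrogen in F), and the membrane unit passes all nitrogen, so nitrogen in G = nitrogen in F = 4680 tonne/day.
methanol in G: m_A = 1620×0.818 + (1−0.063)·(1−0.781)·m_A, so m_A = 1325.2/0.7948 = 1667.3 tonne/day.
G = 1667.3 + 4680 = 6347.3 tonne/day.
nitrogen fraction in G = 4680/6347.3 = 0.737.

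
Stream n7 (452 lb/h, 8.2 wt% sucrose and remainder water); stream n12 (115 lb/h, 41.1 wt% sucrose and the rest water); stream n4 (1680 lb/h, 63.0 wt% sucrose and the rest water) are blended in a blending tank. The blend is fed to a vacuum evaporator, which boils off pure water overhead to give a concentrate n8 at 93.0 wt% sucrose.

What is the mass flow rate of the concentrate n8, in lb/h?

1229 lb/h

sucrose entering = 452×0.082 + 115×0.411 + 1680×0.630 = 1142.7 lb/h.
All sucrose reports to n8, so n8 = 1142.7/0.930 = 1228.7 lb/h.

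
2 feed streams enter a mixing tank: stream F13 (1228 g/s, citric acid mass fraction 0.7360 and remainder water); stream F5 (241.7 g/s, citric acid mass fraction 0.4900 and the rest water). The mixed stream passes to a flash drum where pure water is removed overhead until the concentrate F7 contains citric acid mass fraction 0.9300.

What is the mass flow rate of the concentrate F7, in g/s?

1099 g/s

citric acid entering = 1228×0.736 + 241.7×0.490 = 1022.2 g/s.
All citric acid reports to F7, so F7 = 1022.2/0.930 = 1099.2 g/s.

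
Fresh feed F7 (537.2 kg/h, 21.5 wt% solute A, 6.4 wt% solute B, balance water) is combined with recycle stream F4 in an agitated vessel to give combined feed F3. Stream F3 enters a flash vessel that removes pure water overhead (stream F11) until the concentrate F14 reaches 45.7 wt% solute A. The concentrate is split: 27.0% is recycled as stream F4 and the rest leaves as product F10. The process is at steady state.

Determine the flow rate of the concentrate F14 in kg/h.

346.2 kg/h

Overall solute A balance (none leaves overhead): solute A in fresh feed = solute A in product, i.e. 537.2×0.215 = (1−0.270)·F14·0.457.
F14 = 115.5/(0.457×0.730) = 346.21 kg/h.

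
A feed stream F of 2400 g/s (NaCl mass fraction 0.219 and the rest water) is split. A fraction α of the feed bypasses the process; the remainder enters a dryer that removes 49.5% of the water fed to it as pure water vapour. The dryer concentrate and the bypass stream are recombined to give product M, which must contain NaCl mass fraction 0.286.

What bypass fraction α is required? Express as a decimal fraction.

All 2400×0.219 = 525.6 g/s of NaCl reaches M, so M = 525.6/0.286 = 1837.8 g/s and vapour = 562.24 g/s.
The evaporator receives (1−α)·2400 of feed at 0.781 water and removes 0.495 of that water:
0.495×0.781×(1−α)×2400 = 562.24
(1−α) = 562.24/927.83 = 0.6060;  α = 0.3940.

0.394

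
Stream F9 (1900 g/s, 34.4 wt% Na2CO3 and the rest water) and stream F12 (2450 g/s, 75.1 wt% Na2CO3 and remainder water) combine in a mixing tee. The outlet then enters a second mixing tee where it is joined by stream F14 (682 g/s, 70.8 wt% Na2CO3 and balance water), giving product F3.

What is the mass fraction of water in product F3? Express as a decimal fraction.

0.409

Overall, product flow = 5032 g/s.
water in = 1900×0.656 + 2450×0.249 + 682×0.292 = 2055.6 g/s.
water fraction in F3 = 0.409.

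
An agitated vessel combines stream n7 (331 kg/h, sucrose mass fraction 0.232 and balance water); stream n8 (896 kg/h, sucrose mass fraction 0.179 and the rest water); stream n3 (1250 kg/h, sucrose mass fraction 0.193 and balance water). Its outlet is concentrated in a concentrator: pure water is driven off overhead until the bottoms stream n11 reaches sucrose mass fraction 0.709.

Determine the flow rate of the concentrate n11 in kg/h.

sucrose entering = 331×0.232 + 896×0.179 + 1250×0.193 = 478.43 kg/h.
All sucrose reports to n11, so n11 = 478.43/0.709 = 674.79 kg/h.

674.8 kg/h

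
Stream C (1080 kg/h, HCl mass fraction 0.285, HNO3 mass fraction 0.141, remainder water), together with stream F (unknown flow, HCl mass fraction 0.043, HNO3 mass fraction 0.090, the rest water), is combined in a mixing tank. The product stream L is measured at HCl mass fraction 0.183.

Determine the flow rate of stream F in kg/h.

Let F be the unknown flow. Total out = 1080 + F.
HCl balance: 307.8 + 0.043·F = 0.183·(1080 + F)
(0.043 − 0.183)·F = 0.183×1080 − 307.8 = -110.16
F = -110.16 / -0.140 = 786.86 kg/h

786.9 kg/h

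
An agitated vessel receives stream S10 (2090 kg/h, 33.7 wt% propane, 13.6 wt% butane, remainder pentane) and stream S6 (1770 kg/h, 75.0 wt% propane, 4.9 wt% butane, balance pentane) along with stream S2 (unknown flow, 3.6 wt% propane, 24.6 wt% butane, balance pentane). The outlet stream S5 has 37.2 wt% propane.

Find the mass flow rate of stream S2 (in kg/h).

1774 kg/h

Let S2 be the unknown flow. Total out = 3860 + S2.
propane balance: 2031.8 + 0.036·S2 = 0.372·(3860 + S2)
(0.036 − 0.372)·S2 = 0.372×3860 − 2031.8 = -595.91
S2 = -595.91 / -0.336 = 1773.5 kg/h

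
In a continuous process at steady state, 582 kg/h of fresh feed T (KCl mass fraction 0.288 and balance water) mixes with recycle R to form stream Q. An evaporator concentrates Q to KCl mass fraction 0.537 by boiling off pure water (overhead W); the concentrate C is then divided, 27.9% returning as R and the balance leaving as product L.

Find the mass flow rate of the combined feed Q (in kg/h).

Overall KCl balance (none leaves overhead): KCl in fresh feed = KCl in product, i.e. 582×0.288 = (1−0.279)·C·0.537.
C = 167.62/(0.537×0.721) = 432.92 kg/h.
Recycle R = 0.279×432.92 = 120.78 kg/h.
Combined feed Q = 582 + 120.78 = 702.78 kg/h.

702.8 kg/h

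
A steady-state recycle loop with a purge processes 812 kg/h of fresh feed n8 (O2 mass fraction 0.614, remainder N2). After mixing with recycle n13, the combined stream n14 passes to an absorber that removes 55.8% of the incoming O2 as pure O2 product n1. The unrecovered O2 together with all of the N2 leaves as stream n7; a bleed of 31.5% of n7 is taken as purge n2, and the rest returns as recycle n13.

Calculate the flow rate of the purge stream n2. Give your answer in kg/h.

N2 enters only via n8 and leaves only via the purge: 812×0.386 = 0.315×(N2 in n7), and the absorber passes all N2, so N2 in n14 = N2 in n7 = 995.02 kg/h.
O2 in n14: m_A = 812×0.614 + (1−0.315)·(1−0.558)·m_A, so m_A = 498.57/0.6972 = 715.07 kg/h.
n7 = (1−0.558)×715.07 + 995.02 = 1311.1 kg/h.
Purge n2 = 0.315×1311.1 = 412.99 kg/h.

413 kg/h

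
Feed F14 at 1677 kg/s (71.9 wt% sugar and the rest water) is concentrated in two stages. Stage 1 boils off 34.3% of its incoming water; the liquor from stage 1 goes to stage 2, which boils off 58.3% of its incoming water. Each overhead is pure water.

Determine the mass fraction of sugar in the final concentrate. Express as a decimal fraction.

water in feed = 1677×0.281 = 471.24 kg/s.
After stage 1: water left = (1−0.343)×471.24 = 309.6; stream total = 1515.4 kg/s.
After stage 2: water left = (1−0.583)×309.6 = 129.1; final concentrate = 1334.9 kg/s.
sugar fraction = 1205.8/1334.9 = 0.903.

0.903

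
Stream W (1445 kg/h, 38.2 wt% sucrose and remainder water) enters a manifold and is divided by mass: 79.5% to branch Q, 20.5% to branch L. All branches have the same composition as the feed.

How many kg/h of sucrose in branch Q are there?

438.8 kg/h

Branch Q total = 0.795×1445 = 1148.8 kg/h.
sucrose in Q = 0.382×1148.8 = 438.83 kg/h.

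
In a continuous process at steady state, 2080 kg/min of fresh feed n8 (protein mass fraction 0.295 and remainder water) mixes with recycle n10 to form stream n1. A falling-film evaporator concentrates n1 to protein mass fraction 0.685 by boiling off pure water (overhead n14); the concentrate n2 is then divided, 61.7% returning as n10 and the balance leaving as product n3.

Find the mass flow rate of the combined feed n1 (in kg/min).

Overall protein balance (none leaves overhead): protein in fresh feed = protein in product, i.e. 2080×0.295 = (1−0.617)·n2·0.685.
n2 = 613.6/(0.685×0.383) = 2338.8 kg/min.
Recycle n10 = 0.617×2338.8 = 1443 kg/min.
Combined feed n1 = 2080 + 1443 = 3523 kg/min.

3523 kg/min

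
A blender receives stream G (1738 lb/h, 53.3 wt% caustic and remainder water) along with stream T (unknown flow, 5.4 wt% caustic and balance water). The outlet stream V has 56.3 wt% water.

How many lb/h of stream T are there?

435.6 lb/h

Let T be the unknown flow. Total out = 1738 + T.
water balance: 811.65 + 0.946·T = 0.563·(1738 + T)
(0.946 − 0.563)·T = 0.563×1738 − 811.65 = 166.85
T = 166.85 / 0.383 = 435.63 lb/h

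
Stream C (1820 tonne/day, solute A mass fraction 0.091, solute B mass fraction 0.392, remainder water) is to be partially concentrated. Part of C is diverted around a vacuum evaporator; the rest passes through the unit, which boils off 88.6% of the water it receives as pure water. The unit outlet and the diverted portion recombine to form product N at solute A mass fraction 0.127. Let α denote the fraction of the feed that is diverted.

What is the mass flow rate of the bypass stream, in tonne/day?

693.7 tonne/day

All 1820×0.091 = 165.62 tonne/day of solute A reaches N, so N = 165.62/0.127 = 1304.1 tonne/day and vapour = 515.91 tonne/day.
The evaporator receives (1−α)·1820 of feed at 0.517 water and removes 0.886 of that water:
0.886×0.517×(1−α)×1820 = 515.91
(1−α) = 515.91/833.67 = 0.6188;  α = 0.3812.
Bypass flow = 0.3812×1820 = 693.72 tonne/day.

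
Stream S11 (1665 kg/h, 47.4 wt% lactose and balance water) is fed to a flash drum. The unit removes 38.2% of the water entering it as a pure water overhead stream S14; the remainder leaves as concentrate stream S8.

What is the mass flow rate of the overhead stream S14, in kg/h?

water entering = 1665×0.526 = 875.79 kg/h; overhead removed = 0.382×875.79 = 334.55 kg/h.

334.6 kg/h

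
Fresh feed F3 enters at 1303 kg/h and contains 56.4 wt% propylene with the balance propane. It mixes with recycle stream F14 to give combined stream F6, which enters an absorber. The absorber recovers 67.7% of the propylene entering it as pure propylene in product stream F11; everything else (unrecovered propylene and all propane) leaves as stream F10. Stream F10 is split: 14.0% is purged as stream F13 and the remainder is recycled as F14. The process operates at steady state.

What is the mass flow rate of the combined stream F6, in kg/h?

5075 kg/h

propane enters only via F3 and leaves only via the purge: 1303×0.436 = 0.140×(propane in F10), and the absorber passes all propane, so propane in F6 = propane in F10 = 4057.9 kg/h.
propylene in F6: m_A = 1303×0.564 + (1−0.140)·(1−0.677)·m_A, so m_A = 734.89/0.7222 = 1017.5 kg/h.
F6 = 1017.5 + 4057.9 = 5075.5 kg/h.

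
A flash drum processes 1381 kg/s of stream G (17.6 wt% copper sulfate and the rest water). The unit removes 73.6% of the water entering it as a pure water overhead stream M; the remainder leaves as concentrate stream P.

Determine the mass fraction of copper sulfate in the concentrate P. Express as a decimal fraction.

0.447

copper sulfate is not removed: 1381×0.176 = 243.06 kg/s of copper sulfate enters P.
water entering = 1381×0.824 = 1137.9 kg/s; overhead removed = 0.736×1137.9 = 837.53 kg/s.
Concentrate = 1381 − 837.53 = 543.47 kg/s.
Mass fraction = 243.06/543.47 = 0.447.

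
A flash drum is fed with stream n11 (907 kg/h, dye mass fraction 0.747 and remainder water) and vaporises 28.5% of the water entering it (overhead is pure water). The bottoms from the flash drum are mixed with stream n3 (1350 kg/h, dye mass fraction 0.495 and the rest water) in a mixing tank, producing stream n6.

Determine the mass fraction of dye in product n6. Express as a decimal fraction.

0.614

Vapour removed = 0.285×0.253×907 = 65.399 kg/h; concentrate = 841.6 kg/h.
dye reaching the mixer = 677.53 (from concentrate) + 1350×0.495 = 1345.8 kg/h.
Product flow = 841.6 + 1350 = 2191.6 kg/h; dye fraction = 0.614.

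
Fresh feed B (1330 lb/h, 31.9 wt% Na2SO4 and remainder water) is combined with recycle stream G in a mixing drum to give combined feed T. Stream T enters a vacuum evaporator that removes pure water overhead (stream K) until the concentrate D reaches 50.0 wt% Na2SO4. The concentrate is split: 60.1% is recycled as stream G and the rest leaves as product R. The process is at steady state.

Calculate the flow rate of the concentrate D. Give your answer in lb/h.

Overall Na2SO4 balance (none leaves overhead): Na2SO4 in fresh feed = Na2SO4 in product, i.e. 1330×0.319 = (1−0.601)·D·0.500.
D = 424.27/(0.500×0.399) = 2126.7 lb/h.

2127 lb/h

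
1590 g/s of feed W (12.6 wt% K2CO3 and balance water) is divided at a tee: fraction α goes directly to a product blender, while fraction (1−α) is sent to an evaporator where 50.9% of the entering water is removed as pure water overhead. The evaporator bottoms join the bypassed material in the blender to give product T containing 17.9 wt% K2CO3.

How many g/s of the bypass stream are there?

All 1590×0.126 = 200.34 g/s of K2CO3 reaches T, so T = 200.34/0.179 = 1119.2 g/s and vapour = 470.78 g/s.
The evaporator receives (1−α)·1590 of feed at 0.874 water and removes 0.509 of that water:
0.509×0.874×(1−α)×1590 = 470.78
(1−α) = 470.78/707.34 = 0.6656;  α = 0.3344.
Bypass flow = 0.3344×1590 = 531.74 g/s.

531.7 g/s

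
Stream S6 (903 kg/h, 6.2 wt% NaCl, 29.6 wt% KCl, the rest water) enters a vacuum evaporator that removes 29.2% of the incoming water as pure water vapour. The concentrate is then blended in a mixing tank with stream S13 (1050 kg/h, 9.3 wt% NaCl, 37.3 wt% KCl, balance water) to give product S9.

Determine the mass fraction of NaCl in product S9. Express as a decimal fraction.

Vapour removed = 0.292×0.642×903 = 169.28 kg/h; concentrate = 733.72 kg/h.
NaCl reaching the mixer = 55.986 (from concentrate) + 1050×0.093 = 153.64 kg/h.
Product flow = 733.72 + 1050 = 1783.7 kg/h; NaCl fraction = 0.086.

0.086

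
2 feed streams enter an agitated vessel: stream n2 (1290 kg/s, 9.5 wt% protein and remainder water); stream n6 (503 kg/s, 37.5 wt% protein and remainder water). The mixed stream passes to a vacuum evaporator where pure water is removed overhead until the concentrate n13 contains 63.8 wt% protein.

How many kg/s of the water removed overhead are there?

protein entering = 1290×0.095 + 503×0.375 = 311.18 kg/s.
All protein reports to n13, so n13 = 311.18/0.638 = 487.74 kg/s.
Total feed = 1793 kg/s; overhead = 1793 − 487.74 = 1305.3 kg/s.

1305 kg/s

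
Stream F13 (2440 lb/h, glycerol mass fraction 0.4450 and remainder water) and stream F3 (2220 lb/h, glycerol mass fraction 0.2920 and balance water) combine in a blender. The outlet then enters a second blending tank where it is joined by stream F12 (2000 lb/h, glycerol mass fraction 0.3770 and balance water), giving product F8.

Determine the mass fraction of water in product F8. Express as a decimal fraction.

Overall, product flow = 6660 lb/h.
water in = 2440×0.555 + 2220×0.708 + 2000×0.623 = 4172 lb/h.
water fraction in F8 = 0.6264.

0.6264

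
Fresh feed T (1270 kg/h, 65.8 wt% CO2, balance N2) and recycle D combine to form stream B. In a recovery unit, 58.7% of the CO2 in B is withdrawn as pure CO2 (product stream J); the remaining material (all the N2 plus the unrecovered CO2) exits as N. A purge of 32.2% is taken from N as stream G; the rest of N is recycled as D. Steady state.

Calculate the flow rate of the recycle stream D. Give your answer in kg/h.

N2 enters only via T and leaves only via the purge: 1270×0.342 = 0.322×(N2 in N), and the recovery unit passes all N2, so N2 in B = N2 in N = 1348.9 kg/h.
CO2 in B: m_A = 1270×0.658 + (1−0.322)·(1−0.587)·m_A, so m_A = 835.66/0.7200 = 1160.7 kg/h.
N = (1−0.587)×1160.7 + 1348.9 = 1828.2 kg/h.
Recycle D = (1−0.322)×1828.2 = 1239.5 kg/h.

1240 kg/h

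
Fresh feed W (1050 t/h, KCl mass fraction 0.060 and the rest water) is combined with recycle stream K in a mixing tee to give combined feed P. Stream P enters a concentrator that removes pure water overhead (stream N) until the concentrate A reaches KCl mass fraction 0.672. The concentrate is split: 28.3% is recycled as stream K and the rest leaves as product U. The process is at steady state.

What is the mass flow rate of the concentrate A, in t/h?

130.8 t/h

Overall KCl balance (none leaves overhead): KCl in fresh feed = KCl in product, i.e. 1050×0.060 = (1−0.283)·A·0.672.
A = 63/(0.672×0.717) = 130.75 t/h.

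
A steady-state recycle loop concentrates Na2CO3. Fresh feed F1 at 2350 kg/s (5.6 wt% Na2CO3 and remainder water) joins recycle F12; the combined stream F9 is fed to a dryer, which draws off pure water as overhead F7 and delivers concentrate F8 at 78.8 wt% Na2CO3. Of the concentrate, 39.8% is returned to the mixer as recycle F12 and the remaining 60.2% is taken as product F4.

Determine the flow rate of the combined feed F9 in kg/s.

Overall Na2CO3 balance (none leaves overhead): Na2CO3 in fresh feed = Na2CO3 in product, i.e. 2350×0.056 = (1−0.398)·F8·0.788.
F8 = 131.6/(0.788×0.602) = 277.42 kg/s.
Recycle F12 = 0.398×277.42 = 110.41 kg/s.
Combined feed F9 = 2350 + 110.41 = 2460.4 kg/s.

2460 kg/s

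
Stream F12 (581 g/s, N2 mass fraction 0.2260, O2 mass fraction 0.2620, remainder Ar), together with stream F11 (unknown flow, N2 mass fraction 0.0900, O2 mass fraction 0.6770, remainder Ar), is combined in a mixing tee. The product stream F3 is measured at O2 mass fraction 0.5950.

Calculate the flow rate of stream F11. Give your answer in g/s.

Let F11 be the unknown flow. Total out = 581 + F11.
O2 balance: 152.22 + 0.677·F11 = 0.595·(581 + F11)
(0.677 − 0.595)·F11 = 0.595×581 − 152.22 = 193.47
F11 = 193.47 / 0.082 = 2359.4 g/s

2359 g/s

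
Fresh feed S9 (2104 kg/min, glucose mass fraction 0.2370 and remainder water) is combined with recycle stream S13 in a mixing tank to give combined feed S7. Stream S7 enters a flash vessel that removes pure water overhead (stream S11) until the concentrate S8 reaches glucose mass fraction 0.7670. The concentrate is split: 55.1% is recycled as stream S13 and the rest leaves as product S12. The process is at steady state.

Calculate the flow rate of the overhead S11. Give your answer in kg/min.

1454 kg/min

Overall glucose balance (none leaves overhead): glucose in fresh feed = glucose in product, i.e. 2104×0.237 = (1−0.551)·S8·0.767.
S8 = 498.65/(0.767×0.449) = 1447.9 kg/min.
Recycle S13 = 0.551×1447.9 = 797.82 kg/min.
Combined feed S7 = 2104 + 797.82 = 2901.8 kg/min.
Overhead S11 = S7 − S8 = 2901.8 − 1447.9 = 1453.9 kg/min.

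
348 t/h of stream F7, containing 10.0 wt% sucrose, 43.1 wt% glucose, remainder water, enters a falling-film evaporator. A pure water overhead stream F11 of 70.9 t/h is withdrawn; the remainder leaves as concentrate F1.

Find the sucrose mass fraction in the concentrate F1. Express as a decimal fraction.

0.126

sucrose is not removed: 348×0.100 = 34.8 t/h of sucrose enters F1.
Concentrate = 348 − 70.9 = 277.1 t/h.
Mass fraction = 34.8/277.1 = 0.126.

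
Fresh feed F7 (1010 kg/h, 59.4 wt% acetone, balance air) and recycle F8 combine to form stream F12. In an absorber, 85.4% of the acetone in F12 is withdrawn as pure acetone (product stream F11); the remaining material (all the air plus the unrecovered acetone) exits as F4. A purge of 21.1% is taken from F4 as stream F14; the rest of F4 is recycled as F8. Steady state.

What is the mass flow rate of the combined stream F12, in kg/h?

2621 kg/h

air enters only via F7 and leaves only via the purge: 1010×0.406 = 0.211×(air in F4), and the absorber passes all air, so air in F12 = air in F4 = 1943.4 kg/h.
acetone in F12: m_A = 1010×0.594 + (1−0.211)·(1−0.854)·m_A, so m_A = 599.94/0.8848 = 678.05 kg/h.
F12 = 678.05 + 1943.4 = 2621.5 kg/h.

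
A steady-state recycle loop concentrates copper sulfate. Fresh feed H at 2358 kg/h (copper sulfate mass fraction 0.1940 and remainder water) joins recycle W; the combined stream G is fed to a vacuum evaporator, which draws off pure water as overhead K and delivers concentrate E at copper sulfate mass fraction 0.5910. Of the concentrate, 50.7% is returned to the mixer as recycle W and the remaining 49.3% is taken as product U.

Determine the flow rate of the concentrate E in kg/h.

1570 kg/h

Overall copper sulfate balance (none leaves overhead): copper sulfate in fresh feed = copper sulfate in product, i.e. 2358×0.194 = (1−0.507)·E·0.591.
E = 457.45/(0.591×0.493) = 1570 kg/h.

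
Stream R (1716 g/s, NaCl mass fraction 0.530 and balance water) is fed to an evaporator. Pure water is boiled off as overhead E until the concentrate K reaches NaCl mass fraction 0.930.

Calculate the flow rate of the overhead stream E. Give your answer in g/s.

738.1 g/s

NaCl is conserved: 1716×0.530 = 909.48 g/s all reports to the concentrate.
Concentrate = 909.48/(target fraction) = 977.94 g/s.
Overhead = 1716 − 977.94 = 738.06 g/s.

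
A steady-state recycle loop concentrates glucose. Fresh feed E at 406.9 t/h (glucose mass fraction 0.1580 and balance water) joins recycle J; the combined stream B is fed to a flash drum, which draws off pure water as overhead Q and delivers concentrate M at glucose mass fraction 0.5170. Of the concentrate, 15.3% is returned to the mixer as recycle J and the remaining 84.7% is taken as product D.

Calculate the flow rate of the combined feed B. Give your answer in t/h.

Overall glucose balance (none leaves overhead): glucose in fresh feed = glucose in product, i.e. 406.9×0.158 = (1−0.153)·M·0.517.
M = 64.29/(0.517×0.847) = 146.82 t/h.
Recycle J = 0.153×146.82 = 22.463 t/h.
Combined feed B = 406.9 + 22.463 = 429.36 t/h.

429.4 t/h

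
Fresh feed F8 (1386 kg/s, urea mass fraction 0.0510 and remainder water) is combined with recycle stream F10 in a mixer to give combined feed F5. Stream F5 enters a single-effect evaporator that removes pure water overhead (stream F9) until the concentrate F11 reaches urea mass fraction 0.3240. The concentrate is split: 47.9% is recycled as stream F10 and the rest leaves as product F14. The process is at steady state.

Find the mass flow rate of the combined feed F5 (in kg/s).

Overall urea balance (none leaves overhead): urea in fresh feed = urea in product, i.e. 1386×0.051 = (1−0.479)·F11·0.324.
F11 = 70.686/(0.324×0.521) = 418.75 kg/s.
Recycle F10 = 0.479×418.75 = 200.58 kg/s.
Combined feed F5 = 1386 + 200.58 = 1586.6 kg/s.

1587 kg/s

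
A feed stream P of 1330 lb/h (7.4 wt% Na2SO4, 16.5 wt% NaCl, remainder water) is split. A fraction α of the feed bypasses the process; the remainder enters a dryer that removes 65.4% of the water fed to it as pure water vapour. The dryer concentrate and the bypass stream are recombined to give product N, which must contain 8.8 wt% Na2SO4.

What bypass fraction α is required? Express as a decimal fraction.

0.680

All 1330×0.074 = 98.42 lb/h of Na2SO4 reaches N, so N = 98.42/0.088 = 1118.4 lb/h and vapour = 211.59 lb/h.
The evaporator receives (1−α)·1330 of feed at 0.761 water and removes 0.654 of that water:
0.654×0.761×(1−α)×1330 = 211.59
(1−α) = 211.59/661.93 = 0.3197;  α = 0.6803.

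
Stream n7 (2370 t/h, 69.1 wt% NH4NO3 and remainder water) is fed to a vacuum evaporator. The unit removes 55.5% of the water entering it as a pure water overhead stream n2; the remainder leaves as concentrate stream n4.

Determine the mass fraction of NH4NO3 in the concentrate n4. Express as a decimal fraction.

NH4NO3 is not removed: 2370×0.691 = 1637.7 t/h of NH4NO3 enters n4.
water entering = 2370×0.309 = 732.33 t/h; overhead removed = 0.555×732.33 = 406.44 t/h.
Concentrate = 2370 − 406.44 = 1963.6 t/h.
Mass fraction = 1637.7/1963.6 = 0.834.

0.834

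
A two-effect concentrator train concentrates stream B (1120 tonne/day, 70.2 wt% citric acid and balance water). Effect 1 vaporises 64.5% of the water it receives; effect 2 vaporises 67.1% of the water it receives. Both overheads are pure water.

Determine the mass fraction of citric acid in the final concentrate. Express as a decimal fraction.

0.9528

water in feed = 1120×0.298 = 333.76 tonne/day.
After stage 1: water left = (1−0.645)×333.76 = 118.48; stream total = 904.72 tonne/day.
After stage 2: water left = (1−0.671)×118.48 = 38.981; final concentrate = 825.22 tonne/day.
citric acid fraction = 786.24/825.22 = 0.9528.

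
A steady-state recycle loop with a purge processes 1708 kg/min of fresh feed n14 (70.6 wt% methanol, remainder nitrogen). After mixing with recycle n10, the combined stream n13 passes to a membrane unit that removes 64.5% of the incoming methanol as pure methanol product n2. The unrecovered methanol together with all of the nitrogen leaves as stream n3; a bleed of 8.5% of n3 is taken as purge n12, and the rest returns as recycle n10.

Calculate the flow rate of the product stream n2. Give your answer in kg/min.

methanol in n13: m_A = 1708×0.706 + (1−0.085)·(1−0.645)·m_A, so m_A = 1205.8/0.6752 = 1786 kg/min.
Product n2 = 0.645×1786 = 1152 kg/min.

1152 kg/min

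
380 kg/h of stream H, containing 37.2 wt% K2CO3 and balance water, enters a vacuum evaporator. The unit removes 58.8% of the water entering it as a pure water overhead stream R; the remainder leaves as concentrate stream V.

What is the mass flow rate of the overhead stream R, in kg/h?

water entering = 380×0.628 = 238.64 kg/h; overhead removed = 0.588×238.64 = 140.32 kg/h.

140.3 kg/h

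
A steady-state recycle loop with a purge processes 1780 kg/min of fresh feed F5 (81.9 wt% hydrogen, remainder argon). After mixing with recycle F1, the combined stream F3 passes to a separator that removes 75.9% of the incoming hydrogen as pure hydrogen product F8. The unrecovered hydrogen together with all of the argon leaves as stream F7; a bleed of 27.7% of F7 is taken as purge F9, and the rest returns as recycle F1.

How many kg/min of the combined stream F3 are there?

argon enters only via F5 and leaves only via the purge: 1780×0.181 = 0.277×(argon in F7), and the separator passes all argon, so argon in F3 = argon in F7 = 1163.1 kg/min.
hydrogen in F3: m_A = 1780×0.819 + (1−0.277)·(1−0.759)·m_A, so m_A = 1457.8/0.8258 = 1765.4 kg/min.
F3 = 1765.4 + 1163.1 = 2928.5 kg/min.

2929 kg/min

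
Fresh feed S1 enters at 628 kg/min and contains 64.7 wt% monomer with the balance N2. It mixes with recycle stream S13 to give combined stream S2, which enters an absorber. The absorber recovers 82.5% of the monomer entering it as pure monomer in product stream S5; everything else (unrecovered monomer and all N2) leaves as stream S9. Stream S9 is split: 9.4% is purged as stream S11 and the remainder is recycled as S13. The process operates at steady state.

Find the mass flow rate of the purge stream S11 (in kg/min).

229.6 kg/min

N2 enters only via S1 and leaves only via the purge: 628×0.353 = 0.094×(N2 in S9), and the absorber passes all N2, so N2 in S2 = N2 in S9 = 2358.3 kg/min.
monomer in S2: m_A = 628×0.647 + (1−0.094)·(1−0.825)·m_A, so m_A = 406.32/0.8414 = 482.88 kg/min.
S9 = (1−0.825)×482.88 + 2358.3 = 2442.8 kg/min.
Purge S11 = 0.094×2442.8 = 229.63 kg/min.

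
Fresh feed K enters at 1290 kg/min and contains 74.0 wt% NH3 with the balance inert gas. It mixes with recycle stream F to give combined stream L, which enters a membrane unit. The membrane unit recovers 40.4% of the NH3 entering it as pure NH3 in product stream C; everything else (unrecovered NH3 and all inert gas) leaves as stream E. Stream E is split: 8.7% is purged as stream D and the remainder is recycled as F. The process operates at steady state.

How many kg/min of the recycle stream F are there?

4659 kg/min

inert gas enters only via K and leaves only via the purge: 1290×0.260 = 0.087×(inert gas in E), and the membrane unit passes all inert gas, so inert gas in L = inert gas in E = 3855.2 kg/min.
NH3 in L: m_A = 1290×0.740 + (1−0.087)·(1−0.404)·m_A, so m_A = 954.6/0.4559 = 2094.1 kg/min.
E = (1−0.404)×2094.1 + 3855.2 = 5103.3 kg/min.
Recycle F = (1−0.087)×5103.3 = 4659.3 kg/min.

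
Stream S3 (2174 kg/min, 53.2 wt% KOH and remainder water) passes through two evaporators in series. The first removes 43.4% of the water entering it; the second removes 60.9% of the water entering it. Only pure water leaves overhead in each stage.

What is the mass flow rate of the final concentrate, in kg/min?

water in feed = 2174×0.468 = 1017.4 kg/min.
After stage 1: water left = (1−0.434)×1017.4 = 575.87; stream total = 1732.4 kg/min.
After stage 2: water left = (1−0.609)×575.87 = 225.16; final concentrate = 1381.7 kg/min.

1382 kg/min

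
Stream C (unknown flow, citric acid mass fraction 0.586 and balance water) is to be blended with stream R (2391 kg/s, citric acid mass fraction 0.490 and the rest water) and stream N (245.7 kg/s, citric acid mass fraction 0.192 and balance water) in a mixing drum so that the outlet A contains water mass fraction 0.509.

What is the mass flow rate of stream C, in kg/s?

798.5 kg/s

Let C be the unknown flow. Total out = 2636.7 + C.
water balance: 1417.9 + 0.414·C = 0.509·(2636.7 + C)
(0.414 − 0.509)·C = 0.509×2636.7 − 1417.9 = -75.855
C = -75.855 / -0.095 = 798.48 kg/s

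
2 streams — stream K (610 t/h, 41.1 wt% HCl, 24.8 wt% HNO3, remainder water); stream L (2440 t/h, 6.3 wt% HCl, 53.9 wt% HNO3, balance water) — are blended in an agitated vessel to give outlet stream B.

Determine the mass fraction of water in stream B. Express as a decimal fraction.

Total flow out = 610 + 2440 = 3050 t/h.
water in = 610×0.341 + 2440×0.398 = 1179.1 t/h.
water mass fraction in B = 1179.1/3050 = 0.3866.

0.3866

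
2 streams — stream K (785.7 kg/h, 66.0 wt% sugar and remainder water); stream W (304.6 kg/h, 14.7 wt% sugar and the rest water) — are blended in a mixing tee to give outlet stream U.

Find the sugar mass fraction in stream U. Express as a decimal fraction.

Total flow out = 785.7 + 304.6 = 1090.3 kg/h.
sugar in = 785.7×0.660 + 304.6×0.147 = 563.34 kg/h.
sugar mass fraction in U = 563.34/1090.3 = 0.5167.

0.5167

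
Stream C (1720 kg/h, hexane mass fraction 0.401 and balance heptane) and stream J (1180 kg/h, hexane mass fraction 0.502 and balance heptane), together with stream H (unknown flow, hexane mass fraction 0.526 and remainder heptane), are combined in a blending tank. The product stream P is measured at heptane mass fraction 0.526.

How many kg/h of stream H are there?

1779 kg/h

Let H be the unknown flow. Total out = 2900 + H.
heptane balance: 1617.9 + 0.474·H = 0.526·(2900 + H)
(0.474 − 0.526)·H = 0.526×2900 − 1617.9 = -92.52
H = -92.52 / -0.052 = 1779.2 kg/h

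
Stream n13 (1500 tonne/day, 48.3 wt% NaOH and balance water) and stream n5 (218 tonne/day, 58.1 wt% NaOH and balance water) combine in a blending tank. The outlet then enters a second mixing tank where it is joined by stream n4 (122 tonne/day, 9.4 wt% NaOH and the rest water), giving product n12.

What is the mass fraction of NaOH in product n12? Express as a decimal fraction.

0.469

Overall, product flow = 1840 tonne/day.
NaOH in = 1500×0.483 + 218×0.581 + 122×0.094 = 862.63 tonne/day.
NaOH fraction in n12 = 0.469.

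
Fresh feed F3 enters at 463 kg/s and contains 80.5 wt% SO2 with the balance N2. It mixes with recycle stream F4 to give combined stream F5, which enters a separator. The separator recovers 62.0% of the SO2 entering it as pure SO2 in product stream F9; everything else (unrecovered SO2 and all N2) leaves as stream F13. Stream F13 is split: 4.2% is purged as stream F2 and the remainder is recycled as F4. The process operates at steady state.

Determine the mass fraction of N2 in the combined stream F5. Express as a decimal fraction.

N2 enters only via F3 and leaves only via the purge: 463×0.195 = 0.042×(N2 in F13), and the separator passes all N2, so N2 in F5 = N2 in F13 = 2149.6 kg/s.
SO2 in F5: m_A = 463×0.805 + (1−0.042)·(1−0.620)·m_A, so m_A = 372.72/0.6360 = 586.07 kg/s.
F5 = 586.07 + 2149.6 = 2735.7 kg/s.
N2 fraction in F5 = 2149.6/2735.7 = 0.786.

0.786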